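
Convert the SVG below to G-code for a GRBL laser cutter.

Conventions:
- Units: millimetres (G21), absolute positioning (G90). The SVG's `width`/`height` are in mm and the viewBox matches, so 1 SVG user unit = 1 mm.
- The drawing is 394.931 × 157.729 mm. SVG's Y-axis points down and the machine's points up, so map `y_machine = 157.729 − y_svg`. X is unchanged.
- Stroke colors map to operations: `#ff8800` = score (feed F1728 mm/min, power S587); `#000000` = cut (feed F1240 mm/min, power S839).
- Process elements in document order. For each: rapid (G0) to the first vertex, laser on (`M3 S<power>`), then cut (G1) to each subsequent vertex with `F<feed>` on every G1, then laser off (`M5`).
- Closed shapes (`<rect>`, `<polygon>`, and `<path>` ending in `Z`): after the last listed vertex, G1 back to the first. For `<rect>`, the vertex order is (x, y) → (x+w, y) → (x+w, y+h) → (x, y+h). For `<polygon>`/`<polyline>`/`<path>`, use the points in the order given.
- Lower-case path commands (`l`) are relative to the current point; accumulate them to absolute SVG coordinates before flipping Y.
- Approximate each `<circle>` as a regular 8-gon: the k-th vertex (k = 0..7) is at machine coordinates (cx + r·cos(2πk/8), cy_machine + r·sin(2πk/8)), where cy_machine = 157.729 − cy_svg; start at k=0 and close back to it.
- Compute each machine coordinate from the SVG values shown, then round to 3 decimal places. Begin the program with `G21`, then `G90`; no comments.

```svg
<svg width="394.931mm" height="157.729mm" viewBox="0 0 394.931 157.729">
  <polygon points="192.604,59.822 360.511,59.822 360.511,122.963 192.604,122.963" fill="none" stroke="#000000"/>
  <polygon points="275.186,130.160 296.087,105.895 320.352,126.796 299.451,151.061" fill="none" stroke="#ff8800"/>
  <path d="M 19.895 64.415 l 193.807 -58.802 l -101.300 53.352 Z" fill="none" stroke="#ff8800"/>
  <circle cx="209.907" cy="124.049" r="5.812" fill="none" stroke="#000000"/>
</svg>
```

Since the viewBox matches the mm dimensions, user units are millimetres directly. The only transform is the Y-flip y_m = 157.729 − y_svg.

Shape 1 is a rectangle drawn with `<polygon>`. Its stroke #000000 means cut at S839, F1240. After flipping Y the toolpath is (192.604,97.907) → (360.511,97.907) → (360.511,34.766) → (192.604,34.766) → (192.604,97.907), returning to the start.

Shape 2 is a regular polygon drawn with `<polygon>`. Its stroke #ff8800 means score at S587, F1728. After flipping Y the toolpath is (275.186,27.569) → (296.087,51.834) → (320.352,30.933) → (299.451,6.668) → (275.186,27.569), returning to the start.

Shape 3 is a closed polygon drawn with `<path>`. Its stroke #ff8800 means score at S587, F1728. After flipping Y the toolpath is (19.895,93.314) → (213.702,152.116) → (112.402,98.764) → (19.895,93.314), returning to the start.

Shape 4 is a circle drawn with `<circle>`. Its stroke #000000 means cut at S839, F1240. After flipping Y the toolpath is (215.719,33.680) → (214.017,37.790) → (209.907,39.492) → (205.797,37.790) → (204.095,33.680) → (205.797,29.570) → (209.907,27.868) → (214.017,29.570) → (215.719,33.680), returning to the start.

G21
G90
G0 X192.604 Y97.907
M3 S839
G1 X360.511 Y97.907 F1240
G1 X360.511 Y34.766 F1240
G1 X192.604 Y34.766 F1240
G1 X192.604 Y97.907 F1240
M5
G0 X275.186 Y27.569
M3 S587
G1 X296.087 Y51.834 F1728
G1 X320.352 Y30.933 F1728
G1 X299.451 Y6.668 F1728
G1 X275.186 Y27.569 F1728
M5
G0 X19.895 Y93.314
M3 S587
G1 X213.702 Y152.116 F1728
G1 X112.402 Y98.764 F1728
G1 X19.895 Y93.314 F1728
M5
G0 X215.719 Y33.680
M3 S839
G1 X214.017 Y37.790 F1240
G1 X209.907 Y39.492 F1240
G1 X205.797 Y37.790 F1240
G1 X204.095 Y33.680 F1240
G1 X205.797 Y29.570 F1240
G1 X209.907 Y27.868 F1240
G1 X214.017 Y29.570 F1240
G1 X215.719 Y33.680 F1240
M5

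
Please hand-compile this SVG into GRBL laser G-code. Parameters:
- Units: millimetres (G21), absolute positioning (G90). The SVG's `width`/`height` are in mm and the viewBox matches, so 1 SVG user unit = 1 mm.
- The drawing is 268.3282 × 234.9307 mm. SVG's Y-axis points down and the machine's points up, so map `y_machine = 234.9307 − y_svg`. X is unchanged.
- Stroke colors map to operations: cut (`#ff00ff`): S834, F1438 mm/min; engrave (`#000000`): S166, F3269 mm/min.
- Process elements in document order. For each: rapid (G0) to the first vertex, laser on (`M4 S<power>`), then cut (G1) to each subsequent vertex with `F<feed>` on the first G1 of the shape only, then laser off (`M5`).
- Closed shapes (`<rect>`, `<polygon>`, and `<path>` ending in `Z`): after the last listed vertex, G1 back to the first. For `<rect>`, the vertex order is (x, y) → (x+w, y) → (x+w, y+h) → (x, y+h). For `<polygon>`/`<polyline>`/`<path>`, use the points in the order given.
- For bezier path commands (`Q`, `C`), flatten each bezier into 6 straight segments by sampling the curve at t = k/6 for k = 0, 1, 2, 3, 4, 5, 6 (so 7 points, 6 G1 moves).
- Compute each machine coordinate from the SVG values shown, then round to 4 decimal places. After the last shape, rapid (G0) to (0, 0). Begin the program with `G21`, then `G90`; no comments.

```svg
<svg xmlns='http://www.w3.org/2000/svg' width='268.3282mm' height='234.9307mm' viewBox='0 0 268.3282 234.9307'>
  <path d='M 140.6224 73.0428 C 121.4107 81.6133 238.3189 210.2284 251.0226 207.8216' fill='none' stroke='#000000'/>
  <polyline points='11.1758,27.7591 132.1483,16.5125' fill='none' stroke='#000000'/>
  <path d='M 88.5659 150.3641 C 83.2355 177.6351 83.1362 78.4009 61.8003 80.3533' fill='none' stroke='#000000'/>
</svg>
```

G21
G90
G0 X140.6224 Y161.8879
M4 S166
G1 X141.2473 Y148.7613 F3269
G1 X157.8831 Y122.6013
G1 X183.8542 Y90.3820
G1 X212.4850 Y59.0775
G1 X237.0997 Y35.6618
G1 X251.0226 Y27.1091
M5
G0 X11.1758 Y207.1716
M4 S166
G1 X132.1483 Y218.4182 F3269
M5
G0 X88.5659 Y84.5666
M4 S166
G1 X86.2141 Y80.4191 F3269
G1 X83.9989 Y91.0310
G1 X81.1852 Y110.0775
G1 X77.0376 Y131.2340
G1 X70.8211 Y148.1755
G1 X61.8003 Y154.5774
M5
G0 X0.0000 Y0.0000

Since the viewBox matches the mm dimensions, user units are millimetres directly. The only transform is the Y-flip y_m = 234.9307 − y_svg.

Shape 1 is a cubic bezier drawn with `<path>`. Its stroke #000000 means engrave at S166, F3269. After flipping Y the toolpath is (140.6224,161.8879) → (141.2473,148.7613) → (157.8831,122.6013) → (183.8542,90.3820) → (212.4850,59.0775) → (237.0997,35.6618) → (251.0226,27.1091).

Shape 2 is a line segment drawn with `<polyline>`. Its stroke #000000 means engrave at S166, F3269. After flipping Y the toolpath is (11.1758,207.1716) → (132.1483,218.4182).

Shape 3 is a cubic bezier drawn with `<path>`. Its stroke #000000 means engrave at S166, F3269. After flipping Y the toolpath is (88.5659,84.5666) → (86.2141,80.4191) → (83.9989,91.0310) → (81.1852,110.0775) → (77.0376,131.2340) → (70.8211,148.1755) → (61.8003,154.5774).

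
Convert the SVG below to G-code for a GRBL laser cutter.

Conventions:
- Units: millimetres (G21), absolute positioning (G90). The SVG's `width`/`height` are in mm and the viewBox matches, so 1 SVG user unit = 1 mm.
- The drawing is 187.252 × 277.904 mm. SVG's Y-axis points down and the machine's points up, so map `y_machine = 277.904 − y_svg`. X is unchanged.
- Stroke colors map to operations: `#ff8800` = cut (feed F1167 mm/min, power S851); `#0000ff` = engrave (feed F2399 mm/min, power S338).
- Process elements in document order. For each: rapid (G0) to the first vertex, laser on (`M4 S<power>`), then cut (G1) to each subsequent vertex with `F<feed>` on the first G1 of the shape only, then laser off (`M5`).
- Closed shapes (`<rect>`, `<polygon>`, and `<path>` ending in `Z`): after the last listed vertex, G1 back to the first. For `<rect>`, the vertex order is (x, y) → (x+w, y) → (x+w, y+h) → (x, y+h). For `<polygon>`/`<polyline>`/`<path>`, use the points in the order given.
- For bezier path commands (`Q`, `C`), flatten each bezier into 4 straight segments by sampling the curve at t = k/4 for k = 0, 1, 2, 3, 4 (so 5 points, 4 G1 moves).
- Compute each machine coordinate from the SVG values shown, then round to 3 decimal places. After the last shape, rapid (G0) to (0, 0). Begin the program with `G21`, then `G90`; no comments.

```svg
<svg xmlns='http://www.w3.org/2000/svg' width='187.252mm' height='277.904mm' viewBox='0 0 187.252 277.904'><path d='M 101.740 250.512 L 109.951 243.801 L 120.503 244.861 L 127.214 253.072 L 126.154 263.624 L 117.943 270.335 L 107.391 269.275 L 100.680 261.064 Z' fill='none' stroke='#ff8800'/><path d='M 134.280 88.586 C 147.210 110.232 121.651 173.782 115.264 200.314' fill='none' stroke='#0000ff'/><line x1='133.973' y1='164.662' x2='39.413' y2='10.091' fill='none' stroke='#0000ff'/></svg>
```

G21
G90
G0 X101.740 Y27.392
M4 S851
G1 X109.951 Y34.103 F1167
G1 X120.503 Y33.043
G1 X127.214 Y24.832
G1 X126.154 Y14.280
G1 X117.943 Y7.569
G1 X107.391 Y8.629
G1 X100.680 Y16.840
G1 X101.740 Y27.392
M5
G0 X134.280 Y189.318
M4 S338
G1 X137.662 Y166.460 F2399
G1 X132.016 Y135.286
G1 X122.748 Y103.197
G1 X115.264 Y77.590
M5
G0 X133.973 Y113.242
M4 S338
G1 X39.413 Y267.813 F2399
M5
G0 X0.000 Y0.000

Since the viewBox matches the mm dimensions, user units are millimetres directly. The only transform is the Y-flip y_m = 277.904 − y_svg.

Shape 1 is a regular polygon drawn with `<path>`. Its stroke #ff8800 means cut at S851, F1167. After flipping Y the toolpath is (101.740,27.392) → (109.951,34.103) → (120.503,33.043) → (127.214,24.832) → (126.154,14.280) → (117.943,7.569) → (107.391,8.629) → (100.680,16.840) → (101.740,27.392), returning to the start.

Shape 2 is a cubic bezier drawn with `<path>`. Its stroke #0000ff means engrave at S338, F2399. After flipping Y the toolpath is (134.280,189.318) → (137.662,166.460) → (132.016,135.286) → (122.748,103.197) → (115.264,77.590).

Shape 3 is a line segment drawn with `<line>`. Its stroke #0000ff means engrave at S338, F2399. After flipping Y the toolpath is (133.973,113.242) → (39.413,267.813).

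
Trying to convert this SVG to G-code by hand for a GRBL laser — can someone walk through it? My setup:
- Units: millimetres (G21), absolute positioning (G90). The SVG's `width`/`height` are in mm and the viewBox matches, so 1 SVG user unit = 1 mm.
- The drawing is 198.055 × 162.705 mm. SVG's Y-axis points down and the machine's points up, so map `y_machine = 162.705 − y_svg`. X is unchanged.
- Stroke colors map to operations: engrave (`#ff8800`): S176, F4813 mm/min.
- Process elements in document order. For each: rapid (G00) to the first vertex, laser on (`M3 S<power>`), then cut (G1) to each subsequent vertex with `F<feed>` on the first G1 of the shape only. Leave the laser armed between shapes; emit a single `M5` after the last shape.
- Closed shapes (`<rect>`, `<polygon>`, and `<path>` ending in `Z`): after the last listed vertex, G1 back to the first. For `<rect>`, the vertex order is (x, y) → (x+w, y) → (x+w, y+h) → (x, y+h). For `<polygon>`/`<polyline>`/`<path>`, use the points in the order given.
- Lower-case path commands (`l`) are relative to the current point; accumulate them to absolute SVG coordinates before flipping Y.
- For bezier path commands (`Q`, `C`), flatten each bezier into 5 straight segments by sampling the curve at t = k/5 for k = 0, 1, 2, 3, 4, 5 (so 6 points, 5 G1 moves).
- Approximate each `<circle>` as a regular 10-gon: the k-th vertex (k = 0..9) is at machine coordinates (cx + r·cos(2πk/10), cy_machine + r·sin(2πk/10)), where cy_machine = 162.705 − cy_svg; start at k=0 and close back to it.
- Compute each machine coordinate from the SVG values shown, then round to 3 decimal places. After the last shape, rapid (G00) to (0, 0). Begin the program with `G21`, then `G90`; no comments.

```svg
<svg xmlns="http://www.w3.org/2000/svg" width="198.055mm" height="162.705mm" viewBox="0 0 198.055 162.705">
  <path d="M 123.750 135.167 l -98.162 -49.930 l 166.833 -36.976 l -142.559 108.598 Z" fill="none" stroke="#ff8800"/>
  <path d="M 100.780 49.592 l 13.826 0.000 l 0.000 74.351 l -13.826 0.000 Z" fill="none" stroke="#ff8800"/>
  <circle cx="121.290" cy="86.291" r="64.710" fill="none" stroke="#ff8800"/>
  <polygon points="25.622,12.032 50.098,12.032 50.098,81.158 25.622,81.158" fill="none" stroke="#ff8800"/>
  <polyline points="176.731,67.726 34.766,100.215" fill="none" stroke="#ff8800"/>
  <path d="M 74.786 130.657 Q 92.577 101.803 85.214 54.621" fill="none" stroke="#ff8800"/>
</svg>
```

G21
G90
G00 X123.750 Y27.538
M3 S176
G1 X25.588 Y77.468 F4813
G1 X192.421 Y114.444
G1 X49.862 Y5.846
G1 X123.750 Y27.538
G00 X100.780 Y113.113
M3 S176
G1 X114.606 Y113.113 F4813
G1 X114.606 Y38.762
G1 X100.780 Y38.762
G1 X100.780 Y113.113
G00 X186.000 Y76.414
M3 S176
G1 X173.641 Y114.450 F4813
G1 X141.286 Y137.957
G1 X101.294 Y137.957
G1 X68.939 Y114.450
G1 X56.580 Y76.414
G1 X68.939 Y38.378
G1 X101.294 Y14.871
G1 X141.286 Y14.871
G1 X173.641 Y38.378
G1 X186.000 Y76.414
G00 X25.622 Y150.673
M3 S176
G1 X50.098 Y150.673 F4813
G1 X50.098 Y81.547
G1 X25.622 Y81.547
G1 X25.622 Y150.673
G00 X176.731 Y94.979
M3 S176
G1 X34.766 Y62.490 F4813
G00 X74.786 Y32.048
M3 S176
G1 X80.896 Y44.323 F4813
G1 X84.994 Y58.064
G1 X87.080 Y73.271
G1 X87.153 Y89.944
G1 X85.214 Y108.084
M5
G00 X0.000 Y0.000

1 u = 1 mm; y_m = 162.705 − y.

[1] `<path>` closed polygon, #ff8800→engrave S176 F4813: (123.750,27.538) → (25.588,77.468) → (192.421,114.444) → (49.862,5.846) → (123.750,27.538) (closed)

[2] `<path>` rectangle, #ff8800→engrave S176 F4813: (100.780,113.113) → (114.606,113.113) → (114.606,38.762) → (100.780,38.762) → (100.780,113.113) (closed)

[3] `<circle>` circle, #ff8800→engrave S176 F4813: (186.000,76.414) → (173.641,114.450) → (141.286,137.957) → (101.294,137.957) → (68.939,114.450) → (56.580,76.414) → (68.939,38.378) → (101.294,14.871) → (141.286,14.871) → (173.641,38.378) → (186.000,76.414) (closed)

[4] `<polygon>` rectangle, #ff8800→engrave S176 F4813: (25.622,150.673) → (50.098,150.673) → (50.098,81.547) → (25.622,81.547) → (25.622,150.673) (closed)

[5] `<polyline>` line segment, #ff8800→engrave S176 F4813: (176.731,94.979) → (34.766,62.490)

[6] `<path>` quadratic bezier, #ff8800→engrave S176 F4813: (74.786,32.048) → (80.896,44.323) → (84.994,58.064) → (87.080,73.271) → (87.153,89.944) → (85.214,108.084)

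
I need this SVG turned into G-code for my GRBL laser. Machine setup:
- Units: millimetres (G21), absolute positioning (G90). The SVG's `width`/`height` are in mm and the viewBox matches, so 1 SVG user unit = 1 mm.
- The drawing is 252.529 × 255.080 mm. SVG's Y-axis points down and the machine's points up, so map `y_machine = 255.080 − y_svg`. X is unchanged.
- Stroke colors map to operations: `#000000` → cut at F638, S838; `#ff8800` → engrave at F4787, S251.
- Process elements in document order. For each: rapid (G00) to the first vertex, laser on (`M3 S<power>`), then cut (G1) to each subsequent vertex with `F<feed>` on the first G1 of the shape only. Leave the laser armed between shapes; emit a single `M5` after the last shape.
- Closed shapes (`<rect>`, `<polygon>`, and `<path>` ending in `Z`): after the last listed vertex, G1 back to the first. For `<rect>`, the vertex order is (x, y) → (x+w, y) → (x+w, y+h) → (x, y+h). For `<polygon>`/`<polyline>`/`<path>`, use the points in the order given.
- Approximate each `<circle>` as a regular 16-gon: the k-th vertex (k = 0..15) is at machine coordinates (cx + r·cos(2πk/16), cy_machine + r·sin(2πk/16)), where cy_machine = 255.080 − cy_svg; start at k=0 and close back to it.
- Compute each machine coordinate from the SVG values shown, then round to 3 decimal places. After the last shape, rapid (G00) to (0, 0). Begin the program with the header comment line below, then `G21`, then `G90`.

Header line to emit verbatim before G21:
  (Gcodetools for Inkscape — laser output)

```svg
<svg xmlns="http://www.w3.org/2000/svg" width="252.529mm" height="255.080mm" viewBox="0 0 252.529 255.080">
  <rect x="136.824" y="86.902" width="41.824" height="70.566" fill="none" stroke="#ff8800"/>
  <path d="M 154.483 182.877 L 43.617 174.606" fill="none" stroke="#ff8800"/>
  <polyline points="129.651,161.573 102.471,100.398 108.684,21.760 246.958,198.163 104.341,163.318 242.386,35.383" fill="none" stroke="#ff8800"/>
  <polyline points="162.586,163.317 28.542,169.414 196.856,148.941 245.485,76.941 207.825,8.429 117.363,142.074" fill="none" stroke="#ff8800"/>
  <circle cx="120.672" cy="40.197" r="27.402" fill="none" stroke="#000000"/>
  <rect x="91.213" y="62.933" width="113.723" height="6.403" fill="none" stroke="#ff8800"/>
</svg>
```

(Gcodetools for Inkscape — laser output)
G21
G90
G00 X136.824 Y168.178
M3 S251
G1 X178.648 Y168.178 F4787
G1 X178.648 Y97.612
G1 X136.824 Y97.612
G1 X136.824 Y168.178
G00 X154.483 Y72.203
M3 S251
G1 X43.617 Y80.474 F4787
G00 X129.651 Y93.507
M3 S251
G1 X102.471 Y154.682 F4787
G1 X108.684 Y233.320
G1 X246.958 Y56.917
G1 X104.341 Y91.762
G1 X242.386 Y219.697
G00 X162.586 Y91.763
M3 S251
G1 X28.542 Y85.666 F4787
G1 X196.856 Y106.139
G1 X245.485 Y178.139
G1 X207.825 Y246.651
G1 X117.363 Y113.006
G00 X148.074 Y214.883
M3 S838
G1 X145.988 Y225.369 F638
G1 X140.048 Y234.259
G1 X131.158 Y240.199
G1 X120.672 Y242.285
G1 X110.186 Y240.199
G1 X101.296 Y234.259
G1 X95.356 Y225.369
G1 X93.270 Y214.883
G1 X95.356 Y204.397
G1 X101.296 Y195.507
G1 X110.186 Y189.567
G1 X120.672 Y187.481
G1 X131.158 Y189.567
G1 X140.048 Y195.507
G1 X145.988 Y204.397
G1 X148.074 Y214.883
G00 X91.213 Y192.147
M3 S251
G1 X204.936 Y192.147 F4787
G1 X204.936 Y185.744
G1 X91.213 Y185.744
G1 X91.213 Y192.147
M5
G00 X0.000 Y0.000

viewBox `0 0 252.529 255.080` with mm width/height → 1 unit = 1 mm. Flip: y_m = 255.080 − y_svg.

**Shape 1** — `<rect>` rectangle, stroke `#ff8800` → engrave (S251, F4787). Machine vertices: (136.824,168.178) → (178.648,168.178) → (178.648,97.612) → (136.824,97.612) → (136.824,168.178). Closed: final G1 returns to the first vertex.

**Shape 2** — `<path>` line segment, stroke `#ff8800` → engrave (S251, F4787). Machine vertices: (154.483,72.203) → (43.617,80.474). Open path.

**Shape 3** — `<polyline>` open polyline, stroke `#ff8800` → engrave (S251, F4787). Machine vertices: (129.651,93.507) → (102.471,154.682) → (108.684,233.320) → (246.958,56.917) → (104.341,91.762) → (242.386,219.697). Open path.

**Shape 4** — `<polyline>` open polyline, stroke `#ff8800` → engrave (S251, F4787). Machine vertices: (162.586,91.763) → (28.542,85.666) → (196.856,106.139) → (245.485,178.139) → (207.825,246.651) → (117.363,113.006). Open path.

**Shape 5** — `<circle>` circle, stroke `#000000` → cut (S838, F638). Machine vertices: (148.074,214.883) → (145.988,225.369) → (140.048,234.259) → (131.158,240.199) → (120.672,242.285) → (110.186,240.199) → (101.296,234.259) → (95.356,225.369) → (93.270,214.883) → (95.356,204.397) → (101.296,195.507) → (110.186,189.567) → (120.672,187.481) → (131.158,189.567) → (140.048,195.507) → (145.988,204.397) → (148.074,214.883). Closed: final G1 returns to the first vertex.

**Shape 6** — `<rect>` rectangle, stroke `#ff8800` → engrave (S251, F4787). Machine vertices: (91.213,192.147) → (204.936,192.147) → (204.936,185.744) → (91.213,185.744) → (91.213,192.147). Closed: final G1 returns to the first vertex.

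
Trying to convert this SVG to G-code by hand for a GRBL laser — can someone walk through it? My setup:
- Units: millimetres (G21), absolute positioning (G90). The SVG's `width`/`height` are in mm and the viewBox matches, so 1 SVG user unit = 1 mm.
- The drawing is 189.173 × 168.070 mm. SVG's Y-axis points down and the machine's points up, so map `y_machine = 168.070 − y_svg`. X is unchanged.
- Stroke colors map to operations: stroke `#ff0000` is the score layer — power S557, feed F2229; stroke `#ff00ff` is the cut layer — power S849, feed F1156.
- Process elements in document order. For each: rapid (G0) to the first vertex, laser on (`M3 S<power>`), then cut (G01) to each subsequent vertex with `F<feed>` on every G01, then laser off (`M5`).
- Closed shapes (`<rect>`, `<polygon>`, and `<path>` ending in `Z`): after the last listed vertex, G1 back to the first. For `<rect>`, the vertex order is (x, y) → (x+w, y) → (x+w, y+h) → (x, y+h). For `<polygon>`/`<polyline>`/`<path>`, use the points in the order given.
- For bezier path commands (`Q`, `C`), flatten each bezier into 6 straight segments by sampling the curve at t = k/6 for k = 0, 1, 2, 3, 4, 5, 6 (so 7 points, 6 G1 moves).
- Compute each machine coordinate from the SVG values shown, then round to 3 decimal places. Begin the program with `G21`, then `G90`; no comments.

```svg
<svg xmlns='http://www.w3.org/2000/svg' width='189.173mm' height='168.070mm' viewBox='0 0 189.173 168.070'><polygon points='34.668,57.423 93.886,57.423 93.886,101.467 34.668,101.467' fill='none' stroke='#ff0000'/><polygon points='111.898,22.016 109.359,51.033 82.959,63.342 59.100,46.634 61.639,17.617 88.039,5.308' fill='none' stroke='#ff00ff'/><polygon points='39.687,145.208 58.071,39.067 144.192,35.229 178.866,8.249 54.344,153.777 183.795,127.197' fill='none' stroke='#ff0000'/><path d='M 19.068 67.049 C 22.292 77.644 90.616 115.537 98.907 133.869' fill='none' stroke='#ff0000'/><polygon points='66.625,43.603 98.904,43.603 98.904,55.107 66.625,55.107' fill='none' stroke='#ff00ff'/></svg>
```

G21
G90
G0 X34.668 Y110.647
M3 S557
G01 X93.886 Y110.647 F2229
G01 X93.886 Y66.603 F2229
G01 X34.668 Y66.603 F2229
G01 X34.668 Y110.647 F2229
M5
G0 X111.898 Y146.054
M3 S849
G01 X109.359 Y117.037 F1156
G01 X82.959 Y104.728 F1156
G01 X59.100 Y121.436 F1156
G01 X61.639 Y150.453 F1156
G01 X88.039 Y162.762 F1156
G01 X111.898 Y146.054 F1156
M5
G0 X39.687 Y22.862
M3 S557
G01 X58.071 Y129.003 F2229
G01 X144.192 Y132.841 F2229
G01 X178.866 Y159.821 F2229
G01 X54.344 Y14.293 F2229
G01 X183.795 Y40.873 F2229
G01 X39.687 Y22.862 F2229
M5
G0 X19.068 Y101.021
M3 S557
G01 X25.526 Y93.666 F2229
G01 X39.357 Y83.062 F2229
G01 X57.087 Y70.512 F2229
G01 X75.240 Y57.318 F2229
G01 X90.338 Y44.780 F2229
G01 X98.907 Y34.201 F2229
M5
G0 X66.625 Y124.467
M3 S849
G01 X98.904 Y124.467 F1156
G01 X98.904 Y112.963 F1156
G01 X66.625 Y112.963 F1156
G01 X66.625 Y124.467 F1156
M5

viewBox `0 0 189.173 168.070` with mm width/height → 1 unit = 1 mm. Flip: y_m = 168.070 − y_svg.

**Shape 1** — `<polygon>` rectangle, stroke `#ff0000` → score (S557, F2229). Machine vertices: (34.668,110.647) → (93.886,110.647) → (93.886,66.603) → (34.668,66.603) → (34.668,110.647). Closed: final G1 returns to the first vertex.

**Shape 2** — `<polygon>` regular polygon, stroke `#ff00ff` → cut (S849, F1156). Machine vertices: (111.898,146.054) → (109.359,117.037) → (82.959,104.728) → (59.100,121.436) → (61.639,150.453) → (88.039,162.762) → (111.898,146.054). Closed: final G1 returns to the first vertex.

**Shape 3** — `<polygon>` closed polygon, stroke `#ff0000` → score (S557, F2229). Machine vertices: (39.687,22.862) → (58.071,129.003) → (144.192,132.841) → (178.866,159.821) → (54.344,14.293) → (183.795,40.873) → (39.687,22.862). Closed: final G1 returns to the first vertex.

**Shape 4** — `<path>` cubic bezier, stroke `#ff0000` → score (S557, F2229). Control points (SVG): P0=(19.068,67.049), P1=(22.292,77.644), P2=(90.616,115.537), P3=(98.907,133.869); sampled at t=k/6. Machine vertices: (19.068,101.021) → (25.526,93.666) → (39.357,83.062) → (57.087,70.512) → (75.240,57.318) → (90.338,44.780) → (98.907,34.201). Open path.

**Shape 5** — `<polygon>` rectangle, stroke `#ff00ff` → cut (S849, F1156). Machine vertices: (66.625,124.467) → (98.904,124.467) → (98.904,112.963) → (66.625,112.963) → (66.625,124.467). Closed: final G1 returns to the first vertex.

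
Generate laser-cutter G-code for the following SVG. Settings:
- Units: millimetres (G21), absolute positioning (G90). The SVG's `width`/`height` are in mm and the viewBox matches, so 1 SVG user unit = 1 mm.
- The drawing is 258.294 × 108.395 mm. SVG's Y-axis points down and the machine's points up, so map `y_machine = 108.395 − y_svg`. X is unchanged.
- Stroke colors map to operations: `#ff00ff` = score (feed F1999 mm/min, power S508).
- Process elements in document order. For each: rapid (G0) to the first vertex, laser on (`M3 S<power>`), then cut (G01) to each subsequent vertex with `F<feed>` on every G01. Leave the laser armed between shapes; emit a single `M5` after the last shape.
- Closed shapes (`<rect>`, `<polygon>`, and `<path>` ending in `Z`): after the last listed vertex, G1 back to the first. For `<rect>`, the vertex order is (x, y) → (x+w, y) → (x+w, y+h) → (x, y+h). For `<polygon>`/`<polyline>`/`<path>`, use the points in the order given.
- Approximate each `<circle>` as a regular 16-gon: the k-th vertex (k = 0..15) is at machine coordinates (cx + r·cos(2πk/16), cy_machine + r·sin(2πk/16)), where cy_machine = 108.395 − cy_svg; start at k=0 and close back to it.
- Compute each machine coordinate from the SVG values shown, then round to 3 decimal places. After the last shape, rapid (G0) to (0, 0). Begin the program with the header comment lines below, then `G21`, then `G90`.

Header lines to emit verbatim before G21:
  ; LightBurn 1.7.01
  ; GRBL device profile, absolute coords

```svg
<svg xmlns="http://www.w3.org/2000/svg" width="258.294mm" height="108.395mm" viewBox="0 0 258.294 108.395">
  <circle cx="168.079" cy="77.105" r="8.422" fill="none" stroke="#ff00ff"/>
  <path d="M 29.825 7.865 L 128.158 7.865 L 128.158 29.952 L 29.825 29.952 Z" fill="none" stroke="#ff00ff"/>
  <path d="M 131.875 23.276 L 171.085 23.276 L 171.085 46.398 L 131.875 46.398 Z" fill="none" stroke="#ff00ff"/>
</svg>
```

; LightBurn 1.7.01
; GRBL device profile, absolute coords
G21
G90
G0 X176.501 Y31.290
M3 S508
G01 X175.860 Y34.513 F1999
G01 X174.034 Y37.245 F1999
G01 X171.302 Y39.071 F1999
G01 X168.079 Y39.712 F1999
G01 X164.856 Y39.071 F1999
G01 X162.124 Y37.245 F1999
G01 X160.298 Y34.513 F1999
G01 X159.657 Y31.290 F1999
G01 X160.298 Y28.067 F1999
G01 X162.124 Y25.335 F1999
G01 X164.856 Y23.509 F1999
G01 X168.079 Y22.868 F1999
G01 X171.302 Y23.509 F1999
G01 X174.034 Y25.335 F1999
G01 X175.860 Y28.067 F1999
G01 X176.501 Y31.290 F1999
G0 X29.825 Y100.530
M3 S508
G01 X128.158 Y100.530 F1999
G01 X128.158 Y78.443 F1999
G01 X29.825 Y78.443 F1999
G01 X29.825 Y100.530 F1999
G0 X131.875 Y85.119
M3 S508
G01 X171.085 Y85.119 F1999
G01 X171.085 Y61.997 F1999
G01 X131.875 Y61.997 F1999
G01 X131.875 Y85.119 F1999
M5
G0 X0.000 Y0.000

viewBox `0 0 258.294 108.395` with mm width/height → 1 unit = 1 mm. Flip: y_m = 108.395 − y_svg.

**Shape 1** — `<circle>` circle, stroke `#ff00ff` → score (S508, F1999). Machine vertices: (176.501,31.290) → (175.860,34.513) → (174.034,37.245) → (171.302,39.071) → (168.079,39.712) → (164.856,39.071) → (162.124,37.245) → (160.298,34.513) → (159.657,31.290) → (160.298,28.067) → (162.124,25.335) → (164.856,23.509) → (168.079,22.868) → (171.302,23.509) → (174.034,25.335) → (175.860,28.067) → (176.501,31.290). Closed: final G1 returns to the first vertex.

**Shape 2** — `<path>` rectangle, stroke `#ff00ff` → score (S508, F1999). Machine vertices: (29.825,100.530) → (128.158,100.530) → (128.158,78.443) → (29.825,78.443) → (29.825,100.530). Closed: final G1 returns to the first vertex.

**Shape 3** — `<path>` rectangle, stroke `#ff00ff` → score (S508, F1999). Machine vertices: (131.875,85.119) → (171.085,85.119) → (171.085,61.997) → (131.875,61.997) → (131.875,85.119). Closed: final G1 returns to the first vertex.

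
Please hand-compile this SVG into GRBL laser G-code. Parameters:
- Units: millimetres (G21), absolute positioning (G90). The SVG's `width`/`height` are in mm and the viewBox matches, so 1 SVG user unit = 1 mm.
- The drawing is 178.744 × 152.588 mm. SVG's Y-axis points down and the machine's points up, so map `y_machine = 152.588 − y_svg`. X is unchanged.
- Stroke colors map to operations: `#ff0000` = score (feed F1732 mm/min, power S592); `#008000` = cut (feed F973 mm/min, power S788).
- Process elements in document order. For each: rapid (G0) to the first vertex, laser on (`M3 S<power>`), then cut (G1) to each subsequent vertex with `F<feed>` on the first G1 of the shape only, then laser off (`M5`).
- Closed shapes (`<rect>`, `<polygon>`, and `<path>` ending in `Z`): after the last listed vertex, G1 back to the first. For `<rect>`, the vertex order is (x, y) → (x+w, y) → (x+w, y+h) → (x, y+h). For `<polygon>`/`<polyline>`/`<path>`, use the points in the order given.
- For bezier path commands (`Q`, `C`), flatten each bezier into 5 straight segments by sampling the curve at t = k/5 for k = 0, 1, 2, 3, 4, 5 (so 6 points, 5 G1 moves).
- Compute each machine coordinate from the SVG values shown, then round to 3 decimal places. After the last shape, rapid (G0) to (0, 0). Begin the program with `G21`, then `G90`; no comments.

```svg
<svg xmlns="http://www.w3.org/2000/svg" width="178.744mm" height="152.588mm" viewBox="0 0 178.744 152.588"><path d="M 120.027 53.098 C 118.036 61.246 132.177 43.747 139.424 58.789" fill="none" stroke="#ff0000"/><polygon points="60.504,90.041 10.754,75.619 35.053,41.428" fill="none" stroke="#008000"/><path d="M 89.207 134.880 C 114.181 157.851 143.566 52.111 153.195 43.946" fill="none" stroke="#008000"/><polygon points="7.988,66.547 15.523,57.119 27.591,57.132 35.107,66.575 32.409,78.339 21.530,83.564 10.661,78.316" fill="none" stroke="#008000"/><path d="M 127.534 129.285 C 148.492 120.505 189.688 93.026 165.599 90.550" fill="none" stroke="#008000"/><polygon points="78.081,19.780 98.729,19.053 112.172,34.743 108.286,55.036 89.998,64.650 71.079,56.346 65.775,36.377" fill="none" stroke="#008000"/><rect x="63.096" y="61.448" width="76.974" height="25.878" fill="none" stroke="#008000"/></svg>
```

1 u = 1 mm; y_m = 152.588 − y.

[1] `<path>` cubic bezier, #ff0000→score S592 F1732: (120.027,99.490) → (120.584,97.213) → (123.907,98.299) → (128.892,99.954) → (134.433,99.385) → (139.424,93.799)

[2] `<polygon>` closed polygon, #008000→cut S788 F973: (60.504,62.547) → (10.754,76.969) → (35.053,111.160) → (60.504,62.547) (closed)

[3] `<path>` cubic bezier, #008000→cut S788 F973: (89.207,17.708) → (104.527,17.560) → (119.746,37.442) → (133.704,66.490) → (145.240,93.844) → (153.195,108.642)

[4] `<polygon>` regular polygon, #008000→cut S788 F973: (7.988,86.041) → (15.523,95.469) → (27.591,95.456) → (35.107,86.013) → (32.409,74.249) → (21.530,69.024) → (10.661,74.272) → (7.988,86.041) (closed)

[5] `<path>` cubic bezier, #008000→cut S788 F973: (127.534,23.303) → (141.853,30.465) → (156.924,40.018) → (168.642,49.862) → (172.902,57.902) → (165.599,62.038)

[6] `<polygon>` regular polygon, #008000→cut S788 F973: (78.081,132.808) → (98.729,133.535) → (112.172,117.845) → (108.286,97.552) → (89.998,87.938) → (71.079,96.242) → (65.775,116.211) → (78.081,132.808) (closed)

[7] `<rect>` rectangle, #008000→cut S788 F973: (63.096,91.140) → (140.070,91.140) → (140.070,65.262) → (63.096,65.262) → (63.096,91.140) (closed)

G21
G90
G0 X120.027 Y99.490
M3 S592
G1 X120.584 Y97.213 F1732
G1 X123.907 Y98.299
G1 X128.892 Y99.954
G1 X134.433 Y99.385
G1 X139.424 Y93.799
M5
G0 X60.504 Y62.547
M3 S788
G1 X10.754 Y76.969 F973
G1 X35.053 Y111.160
G1 X60.504 Y62.547
M5
G0 X89.207 Y17.708
M3 S788
G1 X104.527 Y17.560 F973
G1 X119.746 Y37.442
G1 X133.704 Y66.490
G1 X145.240 Y93.844
G1 X153.195 Y108.642
M5
G0 X7.988 Y86.041
M3 S788
G1 X15.523 Y95.469 F973
G1 X27.591 Y95.456
G1 X35.107 Y86.013
G1 X32.409 Y74.249
G1 X21.530 Y69.024
G1 X10.661 Y74.272
G1 X7.988 Y86.041
M5
G0 X127.534 Y23.303
M3 S788
G1 X141.853 Y30.465 F973
G1 X156.924 Y40.018
G1 X168.642 Y49.862
G1 X172.902 Y57.902
G1 X165.599 Y62.038
M5
G0 X78.081 Y132.808
M3 S788
G1 X98.729 Y133.535 F973
G1 X112.172 Y117.845
G1 X108.286 Y97.552
G1 X89.998 Y87.938
G1 X71.079 Y96.242
G1 X65.775 Y116.211
G1 X78.081 Y132.808
M5
G0 X63.096 Y91.140
M3 S788
G1 X140.070 Y91.140 F973
G1 X140.070 Y65.262
G1 X63.096 Y65.262
G1 X63.096 Y91.140
M5
G0 X0.000 Y0.000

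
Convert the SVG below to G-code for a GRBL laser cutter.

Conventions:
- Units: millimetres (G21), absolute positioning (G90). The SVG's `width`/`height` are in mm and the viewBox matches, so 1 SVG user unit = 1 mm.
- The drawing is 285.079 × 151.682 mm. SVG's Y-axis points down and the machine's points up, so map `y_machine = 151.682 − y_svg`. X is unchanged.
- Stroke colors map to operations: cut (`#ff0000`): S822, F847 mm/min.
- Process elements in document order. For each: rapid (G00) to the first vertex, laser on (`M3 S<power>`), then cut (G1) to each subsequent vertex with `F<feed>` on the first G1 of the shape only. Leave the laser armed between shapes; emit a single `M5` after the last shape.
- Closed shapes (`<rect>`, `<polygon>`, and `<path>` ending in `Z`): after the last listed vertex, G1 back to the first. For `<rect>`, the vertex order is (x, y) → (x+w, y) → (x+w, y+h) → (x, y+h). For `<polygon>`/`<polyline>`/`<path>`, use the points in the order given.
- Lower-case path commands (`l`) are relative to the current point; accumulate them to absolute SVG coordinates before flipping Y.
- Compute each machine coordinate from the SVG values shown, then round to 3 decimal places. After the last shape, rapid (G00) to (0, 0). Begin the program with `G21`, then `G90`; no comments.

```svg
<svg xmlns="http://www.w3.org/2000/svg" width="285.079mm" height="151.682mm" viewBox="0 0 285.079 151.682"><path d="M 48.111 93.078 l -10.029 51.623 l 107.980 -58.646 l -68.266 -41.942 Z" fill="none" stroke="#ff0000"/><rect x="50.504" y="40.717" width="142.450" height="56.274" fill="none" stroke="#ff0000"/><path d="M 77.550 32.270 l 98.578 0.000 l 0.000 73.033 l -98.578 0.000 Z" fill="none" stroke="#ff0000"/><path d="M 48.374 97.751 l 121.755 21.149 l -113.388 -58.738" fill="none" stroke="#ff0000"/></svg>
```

Since the viewBox matches the mm dimensions, user units are millimetres directly. The only transform is the Y-flip y_m = 151.682 − y_svg.

Shape 1 is a closed polygon drawn with `<path>`. Its stroke #ff0000 means cut at S822, F847. After flipping Y the toolpath is (48.111,58.604) → (38.082,6.981) → (146.062,65.627) → (77.796,107.569) → (48.111,58.604), returning to the start.

Shape 2 is a rectangle drawn with `<rect>`. Its stroke #ff0000 means cut at S822, F847. After flipping Y the toolpath is (50.504,110.965) → (192.954,110.965) → (192.954,54.691) → (50.504,54.691) → (50.504,110.965), returning to the start.

Shape 3 is a rectangle drawn with `<path>`. Its stroke #ff0000 means cut at S822, F847. After flipping Y the toolpath is (77.550,119.412) → (176.128,119.412) → (176.128,46.379) → (77.550,46.379) → (77.550,119.412), returning to the start.

Shape 4 is a open polyline drawn with `<path>`. Its stroke #ff0000 means cut at S822, F847. After flipping Y the toolpath is (48.374,53.931) → (170.129,32.782) → (56.741,91.520).

G21
G90
G00 X48.111 Y58.604
M3 S822
G1 X38.082 Y6.981 F847
G1 X146.062 Y65.627
G1 X77.796 Y107.569
G1 X48.111 Y58.604
G00 X50.504 Y110.965
M3 S822
G1 X192.954 Y110.965 F847
G1 X192.954 Y54.691
G1 X50.504 Y54.691
G1 X50.504 Y110.965
G00 X77.550 Y119.412
M3 S822
G1 X176.128 Y119.412 F847
G1 X176.128 Y46.379
G1 X77.550 Y46.379
G1 X77.550 Y119.412
G00 X48.374 Y53.931
M3 S822
G1 X170.129 Y32.782 F847
G1 X56.741 Y91.520
M5
G00 X0.000 Y0.000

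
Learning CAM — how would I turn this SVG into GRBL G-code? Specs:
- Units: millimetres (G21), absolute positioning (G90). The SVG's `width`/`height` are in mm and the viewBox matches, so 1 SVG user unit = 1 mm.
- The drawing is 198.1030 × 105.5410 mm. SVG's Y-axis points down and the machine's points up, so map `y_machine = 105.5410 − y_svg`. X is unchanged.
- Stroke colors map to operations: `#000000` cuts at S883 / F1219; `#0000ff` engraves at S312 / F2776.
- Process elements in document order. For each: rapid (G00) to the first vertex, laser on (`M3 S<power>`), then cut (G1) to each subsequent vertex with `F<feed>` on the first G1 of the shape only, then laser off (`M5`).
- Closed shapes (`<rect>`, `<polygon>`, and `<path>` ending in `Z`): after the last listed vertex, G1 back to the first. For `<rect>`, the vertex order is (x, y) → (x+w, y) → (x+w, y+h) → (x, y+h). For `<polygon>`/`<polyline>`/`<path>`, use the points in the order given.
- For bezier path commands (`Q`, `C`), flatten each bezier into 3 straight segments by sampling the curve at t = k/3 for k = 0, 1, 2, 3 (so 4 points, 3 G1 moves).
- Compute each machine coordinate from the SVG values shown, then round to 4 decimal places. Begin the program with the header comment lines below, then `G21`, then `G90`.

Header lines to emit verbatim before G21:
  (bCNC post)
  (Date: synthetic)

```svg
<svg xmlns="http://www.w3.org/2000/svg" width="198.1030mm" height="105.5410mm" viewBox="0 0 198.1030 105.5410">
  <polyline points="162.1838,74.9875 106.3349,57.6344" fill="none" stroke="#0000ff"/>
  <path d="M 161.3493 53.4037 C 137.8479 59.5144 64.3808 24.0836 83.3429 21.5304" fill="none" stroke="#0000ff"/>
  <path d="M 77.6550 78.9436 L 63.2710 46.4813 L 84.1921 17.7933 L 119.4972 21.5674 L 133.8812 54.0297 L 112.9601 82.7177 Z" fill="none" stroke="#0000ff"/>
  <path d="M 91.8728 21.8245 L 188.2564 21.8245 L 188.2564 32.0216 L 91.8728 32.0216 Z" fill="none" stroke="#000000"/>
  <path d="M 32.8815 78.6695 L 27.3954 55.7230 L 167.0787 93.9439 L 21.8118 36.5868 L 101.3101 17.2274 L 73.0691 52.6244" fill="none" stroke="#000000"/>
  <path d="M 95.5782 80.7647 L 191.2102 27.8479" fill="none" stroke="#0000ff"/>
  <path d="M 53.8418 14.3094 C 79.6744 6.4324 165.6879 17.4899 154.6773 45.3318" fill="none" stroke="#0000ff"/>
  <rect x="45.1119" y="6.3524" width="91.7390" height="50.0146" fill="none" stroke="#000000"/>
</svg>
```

Since the viewBox matches the mm dimensions, user units are millimetres directly. The only transform is the Y-flip y_m = 105.5410 − y_svg.

Shape 1 is a line segment drawn with `<polyline>`. Its stroke #0000ff means engrave at S312, F2776. After flipping Y the toolpath is (162.1838,30.5535) → (106.3349,47.9066).

Shape 2 is a cubic bezier drawn with `<path>`. Its stroke #0000ff means engrave at S312, F2776. After flipping Y the toolpath is (161.3493,52.1373) → (126.4666,57.1175) → (89.9166,73.2545) → (83.3429,84.0106).

Shape 3 is a regular polygon drawn with `<path>`. Its stroke #0000ff means engrave at S312, F2776. After flipping Y the toolpath is (77.6550,26.5974) → (63.2710,59.0597) → (84.1921,87.7477) → (119.4972,83.9736) → (133.8812,51.5113) → (112.9601,22.8233) → (77.6550,26.5974), returning to the start.

Shape 4 is a rectangle drawn with `<path>`. Its stroke #000000 means cut at S883, F1219. After flipping Y the toolpath is (91.8728,83.7165) → (188.2564,83.7165) → (188.2564,73.5194) → (91.8728,73.5194) → (91.8728,83.7165), returning to the start.

Shape 5 is a open polyline drawn with `<path>`. Its stroke #000000 means cut at S883, F1219. After flipping Y the toolpath is (32.8815,26.8715) → (27.3954,49.8180) → (167.0787,11.5971) → (21.8118,68.9542) → (101.3101,88.3136) → (73.0691,52.9166).

Shape 6 is a line segment drawn with `<path>`. Its stroke #0000ff means engrave at S312, F2776. After flipping Y the toolpath is (95.5782,24.7763) → (191.2102,77.6931).

Shape 7 is a cubic bezier drawn with `<path>`. Its stroke #0000ff means engrave at S312, F2776. After flipping Y the toolpath is (53.8418,91.2316) → (93.9123,92.8767) → (139.1689,82.3767) → (154.6773,60.2092).

Shape 8 is a rectangle drawn with `<rect>`. Its stroke #000000 means cut at S883, F1219. After flipping Y the toolpath is (45.1119,99.1886) → (136.8509,99.1886) → (136.8509,49.1740) → (45.1119,49.1740) → (45.1119,99.1886), returning to the start.

(bCNC post)
(Date: synthetic)
G21
G90
G00 X162.1838 Y30.5535
M3 S312
G1 X106.3349 Y47.9066 F2776
M5
G00 X161.3493 Y52.1373
M3 S312
G1 X126.4666 Y57.1175 F2776
G1 X89.9166 Y73.2545
G1 X83.3429 Y84.0106
M5
G00 X77.6550 Y26.5974
M3 S312
G1 X63.2710 Y59.0597 F2776
G1 X84.1921 Y87.7477
G1 X119.4972 Y83.9736
G1 X133.8812 Y51.5113
G1 X112.9601 Y22.8233
G1 X77.6550 Y26.5974
M5
G00 X91.8728 Y83.7165
M3 S883
G1 X188.2564 Y83.7165 F1219
G1 X188.2564 Y73.5194
G1 X91.8728 Y73.5194
G1 X91.8728 Y83.7165
M5
G00 X32.8815 Y26.8715
M3 S883
G1 X27.3954 Y49.8180 F1219
G1 X167.0787 Y11.5971
G1 X21.8118 Y68.9542
G1 X101.3101 Y88.3136
G1 X73.0691 Y52.9166
M5
G00 X95.5782 Y24.7763
M3 S312
G1 X191.2102 Y77.6931 F2776
M5
G00 X53.8418 Y91.2316
M3 S312
G1 X93.9123 Y92.8767 F2776
G1 X139.1689 Y82.3767
G1 X154.6773 Y60.2092
M5
G00 X45.1119 Y99.1886
M3 S883
G1 X136.8509 Y99.1886 F1219
G1 X136.8509 Y49.1740
G1 X45.1119 Y49.1740
G1 X45.1119 Y99.1886
M5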